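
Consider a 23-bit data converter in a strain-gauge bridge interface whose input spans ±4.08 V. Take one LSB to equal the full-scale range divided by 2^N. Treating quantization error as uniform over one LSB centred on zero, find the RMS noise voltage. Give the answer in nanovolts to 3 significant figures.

281 nV

Full-scale range = 4.08 V − (-4.08 V) = 8.16 V.
LSB = 8.16 V / 2^23 = 0.97275 µV.
RMS of a uniform error over width LSB is LSB/√12 = 281 nV.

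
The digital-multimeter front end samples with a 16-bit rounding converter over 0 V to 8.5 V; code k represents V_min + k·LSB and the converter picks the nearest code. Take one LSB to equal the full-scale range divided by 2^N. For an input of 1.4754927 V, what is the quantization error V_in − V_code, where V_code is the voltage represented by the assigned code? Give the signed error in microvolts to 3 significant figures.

+28.8 µV

Full-scale range = 8.5 V. LSB = 8.5 V / 2^16 ≈ 129.7 µV.
(V_in − V_min)/LSB = (1.4754927 − (0)) × 65536/8.5 = 11376.2223 → nearest code k = 11376.
V_code = V_min + k × range/2^16 = 0 + 11376 × 8.5/65536 = 1.4754638672 V.
V_in − V_code = 1.4754927 − (1.4754638672) = +28.8 µV.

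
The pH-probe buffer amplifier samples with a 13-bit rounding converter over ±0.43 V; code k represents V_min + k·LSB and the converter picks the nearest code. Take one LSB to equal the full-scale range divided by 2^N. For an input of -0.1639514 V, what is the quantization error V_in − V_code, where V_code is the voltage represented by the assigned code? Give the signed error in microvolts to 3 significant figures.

Span: 0.43 V − (-0.43 V) = 0.86 V. LSB = 0.86 V / 2^13 ≈ 105.0 µV.
(V_in − V_min)/LSB = (-0.1639514 − (-0.43)) × 8192/0.86 = 2534.2676 → nearest code k = 2534.
Reconstructed level: -0.43 + 2534 × 0.86/8192 V = -0.1639794922 V.
Error = V_in − V_code = -0.1639514 − (-0.1639794922) = +28.1 µV.

+28.1 µV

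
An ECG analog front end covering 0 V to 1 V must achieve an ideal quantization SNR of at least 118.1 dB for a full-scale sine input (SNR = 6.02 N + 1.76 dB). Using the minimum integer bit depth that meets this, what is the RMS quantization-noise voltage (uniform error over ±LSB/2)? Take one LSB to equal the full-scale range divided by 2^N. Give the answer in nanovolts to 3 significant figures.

275 nV

Span = 1 V.
N ≥ (118.1 − 1.76)/6.02 = 19.326 → N_min = 20.
Step size = 1/1048576 V = 0.95367 µV.
RMS noise = LSB/√12 = 275 nV.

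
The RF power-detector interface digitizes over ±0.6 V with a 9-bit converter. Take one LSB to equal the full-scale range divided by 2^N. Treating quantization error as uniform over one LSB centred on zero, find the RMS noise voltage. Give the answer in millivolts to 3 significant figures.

Span: 0.6 V − (-0.6 V) = 1.2 V.
One LSB is 1.2 V / 512 = 2.3438 mV.
For a uniform distribution on [−LSB/2, +LSB/2], V_rms = LSB/√12 = 2.3438 mV/3.4641 = 0.677 mV.

0.677 mV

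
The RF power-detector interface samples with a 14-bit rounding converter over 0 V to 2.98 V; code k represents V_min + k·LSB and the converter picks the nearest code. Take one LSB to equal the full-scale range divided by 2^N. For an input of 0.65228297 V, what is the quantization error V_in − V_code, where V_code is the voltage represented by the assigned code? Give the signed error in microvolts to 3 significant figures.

Span = 2.98 V. LSB = 2.98 V / 2^14 ≈ 181.9 µV.
Position in LSBs: (0.65228297 − (0)) × 16384/2.98 = 3586.2430; rounding gives k = 3586.
Reconstructed level: 0 + 3586 × 2.98/16384 V = 0.65223876953 V.
e = 0.65228297 − (0.65223876953) = +44.2 µV.

+44.2 µV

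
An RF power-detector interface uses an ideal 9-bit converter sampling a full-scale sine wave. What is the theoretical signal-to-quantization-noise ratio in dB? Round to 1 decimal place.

For an ideal N-bit converter with full-scale sine input, SNR = 6.02 N + 1.76 dB. SNR = 6.02 × 9 + 1.76 = 54.18 + 1.76 = 55.94 dB.

55.9 dB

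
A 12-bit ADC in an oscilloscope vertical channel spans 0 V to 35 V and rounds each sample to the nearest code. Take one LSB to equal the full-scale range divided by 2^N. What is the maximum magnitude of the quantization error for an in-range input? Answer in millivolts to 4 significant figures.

4.272 mV

Full-scale range = 35 V.
LSB = 35 V / 2^12 = 8.54492 mV.
A rounding quantizer has |error| ≤ LSB/2 = 4.272 mV.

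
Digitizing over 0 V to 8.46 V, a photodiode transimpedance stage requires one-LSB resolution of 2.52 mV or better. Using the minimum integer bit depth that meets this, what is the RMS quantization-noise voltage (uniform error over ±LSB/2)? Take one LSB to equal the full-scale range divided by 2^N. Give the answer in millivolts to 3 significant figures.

0.596 mV

Range is 8.46 V.
8.46 V / 2.52 mV = 3357. Since 2^11 = 2048 and 2^12 = 4096, N = 12.
LSB = 8.46 V / 2^12 = 2.0654 mV.
V_rms = LSB/√12 = 0.596 mV.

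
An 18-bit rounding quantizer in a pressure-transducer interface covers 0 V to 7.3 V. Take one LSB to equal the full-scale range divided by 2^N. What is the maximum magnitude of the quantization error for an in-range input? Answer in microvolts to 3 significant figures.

13.9 µV

Range is 7.3 V.
LSB = 7.3 V ÷ 2^18 = 7.3/262144 V = 27.847 µV.
Worst-case error for round-to-nearest is half an LSB: 13.9 µV.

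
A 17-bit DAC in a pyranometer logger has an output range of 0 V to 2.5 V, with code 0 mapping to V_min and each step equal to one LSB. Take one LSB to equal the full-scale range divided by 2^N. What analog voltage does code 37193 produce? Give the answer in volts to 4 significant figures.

0.7094 V

V_FS = 2.5 V. LSB = 2.5 V / 2^17.
Output = V_min + (37193/131072) × range = 0 + 0.283760 × 2.5 V
      = 0 V + 0.709400 V = 0.709400 V.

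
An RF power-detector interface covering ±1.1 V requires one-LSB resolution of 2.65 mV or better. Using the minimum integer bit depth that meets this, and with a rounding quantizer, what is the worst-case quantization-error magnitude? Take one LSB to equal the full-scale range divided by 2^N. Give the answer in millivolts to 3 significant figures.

1.07 mV

Span: 1.1 V − (-1.1 V) = 2.2 V.
Levels needed ≥ 2.2/2.65 mV = 830.2. 2^10 = 1024 suffices, so N_min = 10.
One LSB is 2.2 V / 1024 = 2.1484 mV.
Max error for round-to-nearest is LSB/2 = 1.07 mV.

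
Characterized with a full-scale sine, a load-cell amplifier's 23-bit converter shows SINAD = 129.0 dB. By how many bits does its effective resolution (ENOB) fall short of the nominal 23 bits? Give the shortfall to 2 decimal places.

N_eff = (129.0 − 1.76)/6.02 = 21.1362 bits.
23 − 21.1362 = 1.86 bits below nominal.

1.86 bits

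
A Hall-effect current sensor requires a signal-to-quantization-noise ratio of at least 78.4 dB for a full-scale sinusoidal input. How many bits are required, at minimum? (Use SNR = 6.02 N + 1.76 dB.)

6.02 N + 1.76 ≥ 78.4 gives N ≥ 12.731, so the minimum integer is 13.

13 bits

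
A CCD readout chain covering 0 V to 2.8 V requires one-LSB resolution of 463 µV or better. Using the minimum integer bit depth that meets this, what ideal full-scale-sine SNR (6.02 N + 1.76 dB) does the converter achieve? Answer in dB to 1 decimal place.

V_FS = 2.8 V.
Need 2^N ≥ 2.8 V / 463 µV = 6048 → N_min = 13.
SNR = 6.02 × 13 + 1.76 = 80.02 dB.

80.0 dB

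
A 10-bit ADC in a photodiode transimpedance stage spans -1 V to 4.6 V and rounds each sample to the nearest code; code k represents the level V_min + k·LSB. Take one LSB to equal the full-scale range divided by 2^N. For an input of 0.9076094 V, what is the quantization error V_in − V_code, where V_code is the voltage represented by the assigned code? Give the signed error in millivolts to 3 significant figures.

−0.984 mV

Full-scale range = 4.6 V − (-1 V) = 5.6 V. LSB = 5.6 V / 2^10 ≈ 5.469 mV.
(V_in − V_min)/LSB = (0.9076094 − (-1)) × 1024/5.6 = 348.8200 → nearest code k = 349.
V_code = -1 + (349/1024) × 5.6 = 0.9085937500 V.
Error = V_in − V_code = 0.9076094 − (0.9085937500) = −0.984 mV.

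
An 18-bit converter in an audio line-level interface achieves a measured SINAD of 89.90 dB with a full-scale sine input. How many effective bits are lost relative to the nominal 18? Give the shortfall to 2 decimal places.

3.36 bits

ENOB = (SINAD − 1.76)/6.02 = (89.90 − 1.76)/6.02 = 14.6412 bits.
18 − 14.6412 = 3.36 bits below nominal.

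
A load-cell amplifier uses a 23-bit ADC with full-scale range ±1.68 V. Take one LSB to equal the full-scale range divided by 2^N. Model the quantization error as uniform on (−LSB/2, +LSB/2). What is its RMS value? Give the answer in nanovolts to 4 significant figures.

Range = 1.68 − (-1.68) = 3.36 V.
One LSB is 3.36 V / 8388608 = 400.543 nV.
For a uniform distribution on [−LSB/2, +LSB/2], V_rms = LSB/√12 = 400.543 nV/3.4641 = 115.6 nV.

115.6 nV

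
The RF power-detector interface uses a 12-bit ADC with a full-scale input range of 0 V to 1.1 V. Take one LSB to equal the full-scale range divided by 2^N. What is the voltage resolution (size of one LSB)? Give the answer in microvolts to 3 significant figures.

269 µV

Range is 1.1 V.
Number of codes = 2^12 = 4096.
LSB = 1.1 V / 2^12 = 269 µV.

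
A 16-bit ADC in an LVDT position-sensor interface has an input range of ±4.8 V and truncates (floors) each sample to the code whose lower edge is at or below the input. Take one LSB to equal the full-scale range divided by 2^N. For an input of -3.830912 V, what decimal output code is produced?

Range = 4.8 − (-4.8) = 9.6 V. LSB = 9.6 V / 2^16 ≈ 146.5 µV.
code = ⌊(V_in − V_min)/LSB⌋ = ⌊(V_in − V_min) × 2^16 / range⌋
     = ⌊(-3.830912 − (-4.8)) × 65536 / 9.6⌋ = ⌊0.969088 × 65536/9.6⌋
     = ⌊6615.641⌋ = 6615.

6615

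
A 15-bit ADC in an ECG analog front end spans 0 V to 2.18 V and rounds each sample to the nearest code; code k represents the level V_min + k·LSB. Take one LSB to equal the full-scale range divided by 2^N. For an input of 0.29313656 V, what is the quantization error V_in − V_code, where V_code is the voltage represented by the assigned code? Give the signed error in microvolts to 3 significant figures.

Span = 2.18 V. LSB = 2.18 V / 2^15 ≈ 66.53 µV.
Position in LSBs: (0.29313656 − (0)) × 32768/2.18 = 4406.1921; rounding gives k = 4406.
V_code = 0 + (4406/32768) × 2.18 = 0.29312377930 V.
Error = V_in − V_code = 0.29313656 − (0.29312377930) = +12.8 µV.

+12.8 µV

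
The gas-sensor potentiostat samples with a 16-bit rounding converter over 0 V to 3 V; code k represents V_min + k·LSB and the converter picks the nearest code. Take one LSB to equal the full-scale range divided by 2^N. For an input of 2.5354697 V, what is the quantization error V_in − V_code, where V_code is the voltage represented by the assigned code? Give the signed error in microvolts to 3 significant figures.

V_FS = 3 V. LSB = 3 V / 2^16 ≈ 45.78 µV.
Position in LSBs: (2.5354697 − (0)) × 65536/3 = 55388.1808; rounding gives k = 55388.
Reconstructed level: 0 + 55388 × 3/65536 V = 2.5354614258 V.
Error = V_in − V_code = 2.5354697 − (2.5354614258) = +8.27 µV.

+8.27 µV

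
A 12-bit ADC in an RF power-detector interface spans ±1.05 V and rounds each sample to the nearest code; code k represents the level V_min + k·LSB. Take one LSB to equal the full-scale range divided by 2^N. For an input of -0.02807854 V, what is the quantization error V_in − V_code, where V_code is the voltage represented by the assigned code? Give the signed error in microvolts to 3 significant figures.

Full-scale range = 1.05 V − (-1.05 V) = 2.1 V. LSB = 2.1 V / 2^12 ≈ 0.5127 mV.
(-0.02807854 − (-1.05)) / LSB = 1.02192146 × 4096/2.1 = 1993.2335. Nearest integer: k = 1993.
V_code = -1.05 + (1993/4096) × 2.1 = -0.02819824219 V.
Error = V_in − V_code = -0.02807854 − (-0.02819824219) = +120 µV.

+120 µV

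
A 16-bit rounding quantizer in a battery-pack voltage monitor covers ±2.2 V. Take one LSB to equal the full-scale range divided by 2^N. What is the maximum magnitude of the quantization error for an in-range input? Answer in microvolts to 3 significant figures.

33.6 µV

Range = 2.2 − (-2.2) = 4.4 V.
Step size = 4.4/65536 V = 67.139 µV.
|e|_max = LSB/2 = 33.6 µV.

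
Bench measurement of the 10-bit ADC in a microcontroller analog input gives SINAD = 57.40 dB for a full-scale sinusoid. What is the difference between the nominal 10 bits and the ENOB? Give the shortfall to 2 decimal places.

Effective bits = (57.40 − 1.76)/6.02 = 9.2425.
Shortfall = 10 − 9.2425 = 0.7575 bits.

0.76 bits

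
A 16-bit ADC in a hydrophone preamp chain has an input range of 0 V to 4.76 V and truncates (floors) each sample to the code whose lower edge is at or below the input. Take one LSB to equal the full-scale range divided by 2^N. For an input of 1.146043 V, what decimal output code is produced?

Range is 4.76 V. LSB = 4.76 V / 2^16 ≈ 72.63 µV.
(V_in − V_min) × 2^16/range = (1.146043 − (0)) × 65536/4.76 = 15778.797.
Floor → code = 15778.

15778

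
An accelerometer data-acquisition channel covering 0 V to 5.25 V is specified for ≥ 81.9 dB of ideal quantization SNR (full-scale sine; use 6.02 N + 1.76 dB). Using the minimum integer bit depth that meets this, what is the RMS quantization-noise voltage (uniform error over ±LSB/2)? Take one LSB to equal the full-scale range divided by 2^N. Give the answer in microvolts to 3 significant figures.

92.5 µV

Span = 5.25 V.
Solving 6.02 N ≥ 81.9 − 1.76: N ≥ 13.312. Round up → N = 14.
Step size = 5.25/16384 V = 320.43 µV.
σ_q = LSB/√12 = 320.43 µV/3.4641 = 92.5 µV.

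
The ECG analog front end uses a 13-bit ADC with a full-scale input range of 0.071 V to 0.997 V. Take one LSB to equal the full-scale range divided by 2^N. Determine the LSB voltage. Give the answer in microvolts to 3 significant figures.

113 µV

Full-scale range = 0.997 V − (0.071 V) = 0.926 V.
There are 2^13 = 8192 steps.
LSB = 0.926 V / 2^13 = 113 µV.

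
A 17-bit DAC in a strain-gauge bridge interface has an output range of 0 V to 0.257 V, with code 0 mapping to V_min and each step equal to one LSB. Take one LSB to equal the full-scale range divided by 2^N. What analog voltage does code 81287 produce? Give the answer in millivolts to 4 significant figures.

V_FS = 0.257 V. LSB = 0.257 V / 2^17.
V_out = 0 + 81287 × (0.257/131072) V
      = 0 V + 0.159384 V = 0.159384 V.

159.4 mV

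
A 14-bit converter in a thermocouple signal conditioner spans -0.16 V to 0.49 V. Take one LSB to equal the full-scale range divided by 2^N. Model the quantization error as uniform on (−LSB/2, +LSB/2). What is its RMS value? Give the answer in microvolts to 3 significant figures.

Full-scale range = 0.49 V − (-0.16 V) = 0.65 V.
One LSB is 0.65 V / 16384 = 39.673 µV.
V_rms = LSB/√12 = 39.673 µV / √12 = 11.5 µV.

11.5 µV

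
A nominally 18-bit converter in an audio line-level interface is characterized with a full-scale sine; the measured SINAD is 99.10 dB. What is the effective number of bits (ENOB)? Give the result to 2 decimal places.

16.17 bits

ENOB = (99.10 − 1.76)/6.02 = 16.1694 bits.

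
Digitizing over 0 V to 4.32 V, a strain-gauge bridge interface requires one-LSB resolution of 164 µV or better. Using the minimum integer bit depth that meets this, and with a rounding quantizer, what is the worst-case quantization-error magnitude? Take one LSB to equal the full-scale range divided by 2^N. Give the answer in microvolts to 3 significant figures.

V_FS = 4.32 V.
Required number of levels: 4.32/164 µV = 26341; smallest N with 2^N ≥ that is 15.
Step size = 4.32/32768 V = 131.84 µV.
Max error for round-to-nearest is LSB/2 = 65.9 µV.

65.9 µV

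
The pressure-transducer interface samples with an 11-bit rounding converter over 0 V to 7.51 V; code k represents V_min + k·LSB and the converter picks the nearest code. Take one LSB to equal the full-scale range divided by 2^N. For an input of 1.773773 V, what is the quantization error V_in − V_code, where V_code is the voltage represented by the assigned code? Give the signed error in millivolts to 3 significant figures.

Span = 7.51 V. LSB = 7.51 V / 2^11 ≈ 3.667 mV.
(1.773773 − (0)) / LSB = 1.773773 × 2048/7.51 = 483.7133. Nearest integer: k = 484.
Reconstructed level: 0 + 484 × 7.51/2048 V = 1.774824219 V.
e = 1.773773 − (1.774824219) = −1.05 mV.

−1.05 mV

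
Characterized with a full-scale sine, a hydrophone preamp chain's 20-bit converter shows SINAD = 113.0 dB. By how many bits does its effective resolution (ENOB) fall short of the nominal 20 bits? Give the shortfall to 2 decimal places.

ENOB = (SINAD − 1.76)/6.02 = (113.0 − 1.76)/6.02 = 18.4784 bits.
Lost resolution: 20 − 18.4784 = 1.5216 bits.

1.52 bits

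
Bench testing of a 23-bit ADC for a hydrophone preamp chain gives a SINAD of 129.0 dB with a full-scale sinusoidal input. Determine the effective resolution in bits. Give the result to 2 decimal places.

ENOB = (SINAD − 1.76) / 6.02 = (129.0 − 1.76) / 6.02 = 127.24 / 6.02 = 21.1362.

21.14 bits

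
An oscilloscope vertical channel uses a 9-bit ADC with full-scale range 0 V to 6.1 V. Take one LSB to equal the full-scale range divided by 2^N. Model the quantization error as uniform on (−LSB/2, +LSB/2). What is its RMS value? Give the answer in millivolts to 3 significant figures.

Span = 6.1 V.
LSB = 6.1 V / 2^9 = 11.914 mV.
σ_q = LSB/√12 = 11.914 mV/3.4641 = 3.44 mV.

3.44 mV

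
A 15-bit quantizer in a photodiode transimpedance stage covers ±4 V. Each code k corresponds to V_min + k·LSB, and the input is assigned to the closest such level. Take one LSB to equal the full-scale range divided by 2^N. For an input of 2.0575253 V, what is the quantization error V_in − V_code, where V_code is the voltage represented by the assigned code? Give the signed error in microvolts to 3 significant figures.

−91.9 µV

The full-scale span is 4 − (-4) = 8 V. LSB = 8 V / 2^15 ≈ 244.1 µV.
Position in LSBs: (2.0575253 − (-4)) × 32768/8 = 24811.6236; rounding gives k = 24812.
V_code = -4 + (24812/32768) × 8 = 2.0576171875 V.
Error = V_in − V_code = 2.0575253 − (2.0576171875) = −91.9 µV.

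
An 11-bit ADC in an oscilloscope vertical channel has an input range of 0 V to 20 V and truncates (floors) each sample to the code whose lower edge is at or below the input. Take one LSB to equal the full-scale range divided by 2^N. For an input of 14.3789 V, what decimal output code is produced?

V_FS = 20 V. LSB = 20 V / 2^11 ≈ 9.766 mV.
code = ⌊(V_in − V_min)/LSB⌋ = ⌊(V_in − V_min) × 2^11 / range⌋
     = ⌊(14.3789 − (0)) × 2048 / 20⌋ = ⌊14.3789 × 2048/20⌋
     = ⌊1472.399⌋ = 1472.

1472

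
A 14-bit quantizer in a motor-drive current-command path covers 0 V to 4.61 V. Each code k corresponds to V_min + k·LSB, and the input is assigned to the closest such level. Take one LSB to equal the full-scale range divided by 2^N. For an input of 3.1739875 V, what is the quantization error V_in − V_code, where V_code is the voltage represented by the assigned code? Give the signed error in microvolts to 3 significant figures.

+111 µV

Span = 4.61 V. LSB = 4.61 V / 2^14 ≈ 281.4 µV.
(V_in − V_min)/LSB = (3.1739875 − (0)) × 16384/4.61 = 11280.3929 → nearest code k = 11280.
Reconstructed level: 0 + 11280 × 4.61/16384 V = 3.1738769531 V.
V_in − V_code = 3.1739875 − (3.1738769531) = +111 µV.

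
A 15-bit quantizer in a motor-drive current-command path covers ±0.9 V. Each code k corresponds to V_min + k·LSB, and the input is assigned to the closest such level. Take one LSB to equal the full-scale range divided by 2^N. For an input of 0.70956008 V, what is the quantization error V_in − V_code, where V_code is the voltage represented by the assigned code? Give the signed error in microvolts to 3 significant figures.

+8.08 µV

Span: 0.9 V − (-0.9 V) = 1.8 V. LSB = 1.8 V / 2^15 ≈ 54.93 µV.
(0.70956008 − (-0.9)) / LSB = 1.60956008 × 32768/1.8 = 29301.1471. Nearest integer: k = 29301.
Reconstructed level: -0.9 + 29301 × 1.8/32768 V = 0.70955200195 V.
e = 0.70956008 − (0.70955200195) = +8.08 µV.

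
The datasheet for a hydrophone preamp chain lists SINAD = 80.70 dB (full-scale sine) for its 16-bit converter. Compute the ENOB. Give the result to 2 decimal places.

13.11 bits

Inverting SNR = 6.02 N + 1.76: N_eff = (80.70 − 1.76)/6.02 = 13.1130.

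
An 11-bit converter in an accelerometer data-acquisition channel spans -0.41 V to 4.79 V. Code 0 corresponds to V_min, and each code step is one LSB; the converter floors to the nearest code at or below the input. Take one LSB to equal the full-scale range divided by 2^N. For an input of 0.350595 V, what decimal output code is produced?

Span: 4.79 V − (-0.41 V) = 5.2 V. LSB = 5.2 V / 2^11 ≈ 2.539 mV.
(V_in − V_min) × 2^11/range = (0.350595 − (-0.41)) × 2048/5.2 = 299.557.
Floor → code = 299.

299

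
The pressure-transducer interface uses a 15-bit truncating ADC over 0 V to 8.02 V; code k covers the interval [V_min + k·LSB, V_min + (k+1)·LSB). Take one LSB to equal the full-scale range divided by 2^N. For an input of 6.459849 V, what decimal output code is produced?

26393

Full-scale range = 8.02 V. LSB = 8.02 V / 2^15 ≈ 244.8 µV.
V_in − V_min = 6.459849 − (0) = 6.459849 V.
Divide by LSB: 6.459849 × 32768/8.02 = 26393.5576.
Truncating gives code 26393.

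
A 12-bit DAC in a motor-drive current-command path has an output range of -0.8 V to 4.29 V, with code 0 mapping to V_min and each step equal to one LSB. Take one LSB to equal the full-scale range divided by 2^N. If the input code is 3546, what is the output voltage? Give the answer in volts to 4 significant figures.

Span: 4.29 V − (-0.8 V) = 5.09 V. LSB = 5.09 V / 2^12.
V_out = V_min + code × LSB = -0.8 V + 3546 × 5.09 V / 4096
      = -0.8 + 4.40653 = 3.60653 V.

3.607 V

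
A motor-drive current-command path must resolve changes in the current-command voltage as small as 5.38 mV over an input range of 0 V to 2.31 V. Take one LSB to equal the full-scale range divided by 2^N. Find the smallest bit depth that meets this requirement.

Range is 2.31 V.
Required number of levels: 2.31/5.38 mV = 429.37; smallest N with 2^N ≥ that is 9.

9 bits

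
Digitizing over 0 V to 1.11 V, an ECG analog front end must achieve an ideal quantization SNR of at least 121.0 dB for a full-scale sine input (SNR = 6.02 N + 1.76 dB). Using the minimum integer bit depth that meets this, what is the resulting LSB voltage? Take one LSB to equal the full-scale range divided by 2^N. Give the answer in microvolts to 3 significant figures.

V_FS = 1.11 V.
Solving 6.02 N ≥ 121.0 − 1.76: N ≥ 19.807. Round up → N = 20.
Step size = 1.11/1048576 V = 1.06 µV.

1.06 µV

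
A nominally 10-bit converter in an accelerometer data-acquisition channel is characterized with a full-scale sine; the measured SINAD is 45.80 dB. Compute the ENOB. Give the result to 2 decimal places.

7.32 bits

(45.80 − 1.76) / 6.02 = 44.04/6.02 = 7.3156 effective bits.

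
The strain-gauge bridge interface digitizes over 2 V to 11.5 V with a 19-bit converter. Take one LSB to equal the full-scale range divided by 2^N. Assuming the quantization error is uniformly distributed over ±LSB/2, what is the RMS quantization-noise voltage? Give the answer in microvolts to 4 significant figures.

Span: 11.5 V − (2 V) = 9.5 V.
Step size = 9.5/524288 V = 18.1198 µV.
σ_q = LSB/√12 = 18.1198 µV/3.4641 = 5.231 µV.

5.231 µV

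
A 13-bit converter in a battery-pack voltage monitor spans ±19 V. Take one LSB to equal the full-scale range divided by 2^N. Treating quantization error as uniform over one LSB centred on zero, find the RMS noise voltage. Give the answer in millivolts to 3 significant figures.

1.34 mV

Span: 19 V − (-19 V) = 38 V.
LSB = 38 V ÷ 2^13 = 38/8192 V = 4.6387 mV.
σ_q = LSB/√12 = 4.6387 mV/3.4641 = 1.34 mV.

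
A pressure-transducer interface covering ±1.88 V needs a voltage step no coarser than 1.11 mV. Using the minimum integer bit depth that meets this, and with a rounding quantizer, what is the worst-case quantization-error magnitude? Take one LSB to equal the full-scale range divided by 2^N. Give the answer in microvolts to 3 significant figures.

Span: 1.88 V − (-1.88 V) = 3.76 V.
3.76 V / 1.11 mV = 3387. Since 2^11 = 2048 and 2^12 = 4096, N = 12.
One LSB is 3.76 V / 4096 = 0.91797 mV.
|e|_max = LSB/2 = 459 µV.

459 µV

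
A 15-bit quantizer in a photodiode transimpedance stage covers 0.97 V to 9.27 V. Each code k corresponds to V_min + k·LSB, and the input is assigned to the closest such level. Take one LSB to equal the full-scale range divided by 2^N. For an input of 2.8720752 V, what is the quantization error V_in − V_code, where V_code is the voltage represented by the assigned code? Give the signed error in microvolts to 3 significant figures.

Range = 9.27 − (0.97) = 8.3 V. LSB = 8.3 V / 2^15 ≈ 253.3 µV.
(2.8720752 − (0.97)) / LSB = 1.9020752 × 32768/8.3 = 7509.3012. Nearest integer: k = 7509.
Reconstructed level: 0.97 + 7509 × 8.3/32768 V = 2.8719989014 V.
V_in − V_code = 2.8720752 − (2.8719989014) = +76.3 µV.

+76.3 µV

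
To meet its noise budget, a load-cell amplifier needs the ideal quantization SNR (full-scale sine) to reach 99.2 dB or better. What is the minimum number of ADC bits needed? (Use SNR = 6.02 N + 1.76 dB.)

17 bits

N ≥ (99.2 − 1.76)/6.02 = 16.186 → N_min = 17.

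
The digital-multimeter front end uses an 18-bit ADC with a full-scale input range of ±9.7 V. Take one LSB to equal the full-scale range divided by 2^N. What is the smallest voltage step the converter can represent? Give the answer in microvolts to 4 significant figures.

Full-scale range = 9.7 V − (-9.7 V) = 19.4 V.
2^18 = 262144 levels.
LSB = 19.4 V ÷ 2^18 = 19.4/262144 V = 74.01 µV.

74.01 µV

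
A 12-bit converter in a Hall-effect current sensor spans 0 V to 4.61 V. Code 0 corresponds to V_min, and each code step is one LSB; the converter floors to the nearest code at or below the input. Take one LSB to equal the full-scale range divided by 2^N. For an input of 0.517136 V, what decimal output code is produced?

459

Span = 4.61 V. LSB = 4.61 V / 2^12 ≈ 1.125 mV.
code = ⌊(V_in − V_min)/LSB⌋ = ⌊(V_in − V_min) × 2^12 / range⌋
     = ⌊(0.517136 − (0)) × 4096 / 4.61⌋ = ⌊0.517136 × 4096/4.61⌋
     = ⌊459.477⌋ = 459.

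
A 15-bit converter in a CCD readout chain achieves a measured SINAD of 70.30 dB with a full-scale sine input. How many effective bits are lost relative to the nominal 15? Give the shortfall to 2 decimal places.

3.61 bits

Effective bits = (70.30 − 1.76)/6.02 = 11.3854.
Lost resolution: 15 − 11.3854 = 3.6146 bits.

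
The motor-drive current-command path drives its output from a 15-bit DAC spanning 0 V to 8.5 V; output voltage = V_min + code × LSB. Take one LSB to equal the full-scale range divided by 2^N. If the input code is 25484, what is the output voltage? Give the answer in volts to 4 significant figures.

Span = 8.5 V. LSB = 8.5 V / 2^15.
Output = V_min + (25484/32768) × range = 0 + 0.777710 × 8.5 V
      = 0 V + 6.61053 V = 6.61053 V.

6.611 V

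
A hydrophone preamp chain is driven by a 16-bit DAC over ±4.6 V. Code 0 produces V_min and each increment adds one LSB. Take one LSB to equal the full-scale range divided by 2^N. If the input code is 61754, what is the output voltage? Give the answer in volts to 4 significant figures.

4.069 V

The full-scale span is 4.6 − (-4.6) = 9.2 V. LSB = 9.2 V / 2^16.
V_out = -4.6 + 61754 × (9.2/65536) V
      = -4.6 + 8.66908 = 4.06908 V.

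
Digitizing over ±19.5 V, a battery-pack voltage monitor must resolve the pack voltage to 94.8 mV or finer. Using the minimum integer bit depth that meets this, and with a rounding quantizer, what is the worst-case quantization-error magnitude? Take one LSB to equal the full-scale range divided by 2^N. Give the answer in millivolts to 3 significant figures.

38.1 mV

Full-scale range = 19.5 V − (-19.5 V) = 39 V.
Need 2^N ≥ 39 V / 94.8 mV = 411.4 → N_min = 9.
One LSB is 39 V / 512 = 76.172 mV.
Max error for round-to-nearest is LSB/2 = 38.1 mV.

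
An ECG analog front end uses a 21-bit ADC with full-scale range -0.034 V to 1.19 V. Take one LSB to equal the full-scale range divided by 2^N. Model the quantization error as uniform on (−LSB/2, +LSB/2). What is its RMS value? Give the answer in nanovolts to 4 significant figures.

Full-scale range = 1.19 V − (-0.034 V) = 1.224 V.
Step size = 1.224/2097152 V = 0.583649 µV.
For a uniform distribution on [−LSB/2, +LSB/2], V_rms = LSB/√12 = 0.583649 µV/3.4641 = 168.5 nV.

168.5 nV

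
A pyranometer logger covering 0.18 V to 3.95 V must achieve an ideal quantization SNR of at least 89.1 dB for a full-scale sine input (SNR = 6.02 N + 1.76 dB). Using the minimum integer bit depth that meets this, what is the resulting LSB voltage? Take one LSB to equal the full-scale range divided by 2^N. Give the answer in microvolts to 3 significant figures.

Range = 3.95 − (0.18) = 3.77 V.
N ≥ (89.1 − 1.76)/6.02 = 14.508 → N_min = 15.
Step size = 3.77/32768 V = 115 µV.

115 µV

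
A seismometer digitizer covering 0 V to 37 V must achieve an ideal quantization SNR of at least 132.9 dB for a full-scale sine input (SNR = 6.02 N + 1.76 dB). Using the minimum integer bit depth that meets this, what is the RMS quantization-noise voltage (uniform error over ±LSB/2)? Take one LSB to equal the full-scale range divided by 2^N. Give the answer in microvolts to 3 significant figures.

2.55 µV

Range is 37 V.
N ≥ (132.9 − 1.76)/6.02 = 21.784 → N_min = 22.
LSB = 37 V ÷ 2^22 = 37/4194304 V = 8.8215 µV.
RMS noise = LSB/√12 = 2.55 µV.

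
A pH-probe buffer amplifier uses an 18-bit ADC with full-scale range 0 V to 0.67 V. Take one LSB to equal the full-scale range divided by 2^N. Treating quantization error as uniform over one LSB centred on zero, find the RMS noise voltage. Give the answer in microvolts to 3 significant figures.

0.738 µV

Range is 0.67 V.
One LSB is 0.67 V / 262144 = 2.5558 µV.
V_rms = LSB/√12 = 2.5558 µV / √12 = 0.738 µV.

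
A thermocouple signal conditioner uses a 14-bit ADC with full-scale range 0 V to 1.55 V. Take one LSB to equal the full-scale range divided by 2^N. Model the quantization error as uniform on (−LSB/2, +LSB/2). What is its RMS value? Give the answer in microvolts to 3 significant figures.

Range is 1.55 V.
LSB = 1.55 V ÷ 2^14 = 1.55/16384 V = 94.604 µV.
σ_q = LSB/√12 = 94.604 µV/3.4641 = 27.3 µV.

27.3 µV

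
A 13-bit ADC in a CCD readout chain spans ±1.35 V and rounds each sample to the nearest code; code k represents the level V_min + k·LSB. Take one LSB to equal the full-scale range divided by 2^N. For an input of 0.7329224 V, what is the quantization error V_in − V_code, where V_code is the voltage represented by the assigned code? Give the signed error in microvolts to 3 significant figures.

−85.4 µV

Span: 1.35 V − (-1.35 V) = 2.7 V. LSB = 2.7 V / 2^13 ≈ 329.6 µV.
(V_in − V_min)/LSB = (0.7329224 − (-1.35)) × 8192/2.7 = 6319.7409 → nearest code k = 6320.
V_code = V_min + k × range/2^13 = -1.35 + 6320 × 2.7/8192 = 0.7330078125 V.
Error = V_in − V_code = 0.7329224 − (0.7330078125) = −85.4 µV.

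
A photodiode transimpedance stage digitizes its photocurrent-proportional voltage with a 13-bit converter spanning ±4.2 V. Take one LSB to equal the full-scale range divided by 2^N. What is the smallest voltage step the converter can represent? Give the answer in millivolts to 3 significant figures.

1.03 mV

Span: 4.2 V − (-4.2 V) = 8.4 V.
2^13 = 8192 levels.
One LSB is 8.4 V / 8192 = 1.03 mV.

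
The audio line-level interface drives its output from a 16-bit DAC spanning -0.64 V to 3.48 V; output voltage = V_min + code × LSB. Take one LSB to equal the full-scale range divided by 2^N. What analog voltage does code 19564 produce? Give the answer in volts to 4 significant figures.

Full-scale range = 3.48 V − (-0.64 V) = 4.12 V. LSB = 4.12 V / 2^16.
Output = V_min + (19564/65536) × range = -0.64 + 0.298523 × 4.12 V
      = -0.64 V + 1.22991 V = 0.589915 V.

0.5899 V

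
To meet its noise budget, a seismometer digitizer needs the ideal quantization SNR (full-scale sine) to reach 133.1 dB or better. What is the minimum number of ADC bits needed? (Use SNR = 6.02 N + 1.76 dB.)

22 bits

N ≥ (133.1 − 1.76)/6.02 = 21.817 → N_min = 22.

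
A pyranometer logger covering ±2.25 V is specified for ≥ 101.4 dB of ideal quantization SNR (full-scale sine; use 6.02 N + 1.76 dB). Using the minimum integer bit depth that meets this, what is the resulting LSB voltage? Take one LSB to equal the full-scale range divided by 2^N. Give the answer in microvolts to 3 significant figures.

Full-scale range = 2.25 V − (-2.25 V) = 4.5 V.
6.02 N + 1.76 ≥ 101.4 gives N ≥ 16.551, so the minimum integer is 17.
Step size = 4.5/131072 V = 34.3 µV.

34.3 µV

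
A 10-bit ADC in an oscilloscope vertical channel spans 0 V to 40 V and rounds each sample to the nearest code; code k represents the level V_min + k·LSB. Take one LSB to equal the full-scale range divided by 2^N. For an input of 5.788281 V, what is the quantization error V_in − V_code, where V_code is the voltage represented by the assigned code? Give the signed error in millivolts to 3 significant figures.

+7.03 mV

Range is 40 V. LSB = 40 V / 2^10 ≈ 39.06 mV.
(5.788281 − (0)) / LSB = 5.788281 × 1024/40 = 148.1800. Nearest integer: k = 148.
Reconstructed level: 0 + 148 × 40/1024 V = 5.781250000 V.
V_in − V_code = 5.788281 − (5.781250000) = +7.03 mV.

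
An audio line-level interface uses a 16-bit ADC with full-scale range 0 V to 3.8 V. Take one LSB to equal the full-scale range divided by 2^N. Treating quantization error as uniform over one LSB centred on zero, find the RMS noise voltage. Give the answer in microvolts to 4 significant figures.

16.74 µV

Span = 3.8 V.
LSB = 3.8 V / 2^16 = 57.9834 µV.
For a uniform distribution on [−LSB/2, +LSB/2], V_rms = LSB/√12 = 57.9834 µV/3.4641 = 16.74 µV.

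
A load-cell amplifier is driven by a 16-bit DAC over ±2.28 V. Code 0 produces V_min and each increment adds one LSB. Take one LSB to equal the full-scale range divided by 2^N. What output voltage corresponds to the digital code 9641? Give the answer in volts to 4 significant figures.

-1.609 V

Full-scale range = 2.28 V − (-2.28 V) = 4.56 V. LSB = 4.56 V / 2^16.
V_out = V_min + code × LSB = -2.28 V + 9641 × 4.56 V / 65536
      = -2.28 + 0.670822 = -1.60918 V.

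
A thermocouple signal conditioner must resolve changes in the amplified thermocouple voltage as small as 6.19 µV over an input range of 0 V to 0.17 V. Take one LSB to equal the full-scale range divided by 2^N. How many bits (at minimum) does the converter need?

15 bits

Span = 0.17 V.
0.17 V / 6.19 µV = 27460. Since 2^14 = 16384 and 2^15 = 32768, N = 15.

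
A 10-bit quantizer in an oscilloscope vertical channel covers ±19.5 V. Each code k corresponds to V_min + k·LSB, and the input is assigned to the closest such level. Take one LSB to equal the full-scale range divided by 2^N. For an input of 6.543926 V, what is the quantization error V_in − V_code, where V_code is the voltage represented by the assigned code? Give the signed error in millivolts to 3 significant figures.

The full-scale span is 19.5 − (-19.5) = 39 V. LSB = 39 V / 2^10 ≈ 38.09 mV.
(6.543926 − (-19.5)) / LSB = 26.043926 × 1024/39 = 683.8200. Nearest integer: k = 684.
V_code = V_min + k × range/2^10 = -19.5 + 684 × 39/1024 = 6.550781250 V.
e = 6.543926 − (6.550781250) = −6.86 mV.

−6.86 mV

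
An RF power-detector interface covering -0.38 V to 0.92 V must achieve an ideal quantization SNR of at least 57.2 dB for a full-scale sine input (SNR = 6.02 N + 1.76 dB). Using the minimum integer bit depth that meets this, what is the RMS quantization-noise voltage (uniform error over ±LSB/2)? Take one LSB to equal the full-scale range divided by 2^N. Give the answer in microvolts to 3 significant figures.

366 µV

Span: 0.92 V − (-0.38 V) = 1.3 V.
N ≥ (57.2 − 1.76)/6.02 = 9.209 → N_min = 10.
One LSB is 1.3 V / 1024 = 1.2695 mV.
σ_q = LSB/√12 = 1.2695 mV/3.4641 = 366 µV.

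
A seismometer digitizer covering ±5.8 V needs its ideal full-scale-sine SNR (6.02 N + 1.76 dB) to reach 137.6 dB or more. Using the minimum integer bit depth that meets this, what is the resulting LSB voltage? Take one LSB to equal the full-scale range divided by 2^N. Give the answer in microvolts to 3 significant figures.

1.38 µV

The full-scale span is 5.8 − (-5.8) = 11.6 V.
Solving 6.02 N ≥ 137.6 − 1.76: N ≥ 22.565. Round up → N = 23.
LSB = 11.6 V / 2^23 = 1.38 µV.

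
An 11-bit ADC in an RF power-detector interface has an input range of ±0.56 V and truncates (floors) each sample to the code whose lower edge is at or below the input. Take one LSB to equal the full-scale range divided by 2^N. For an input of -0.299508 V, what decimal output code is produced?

476

Full-scale range = 0.56 V − (-0.56 V) = 1.12 V. LSB = 1.12 V / 2^11 ≈ 0.5469 mV.
V_in − V_min = -0.299508 − (-0.56) = 0.260492 V.
Divide by LSB: 0.260492 × 2048/1.12 = 476.3282.
Truncating gives code 476.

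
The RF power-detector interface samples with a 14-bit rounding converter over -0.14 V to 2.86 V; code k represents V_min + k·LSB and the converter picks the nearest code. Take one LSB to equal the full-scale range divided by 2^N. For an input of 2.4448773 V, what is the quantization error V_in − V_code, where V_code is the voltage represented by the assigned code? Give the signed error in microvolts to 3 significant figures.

Range = 2.86 − (-0.14) = 3 V. LSB = 3 V / 2^14 ≈ 183.1 µV.
(V_in − V_min)/LSB = (2.4448773 − (-0.14)) × 16384/3 = 14116.8766 → nearest code k = 14117.
Reconstructed level: -0.14 + 14117 × 3/16384 V = 2.4448999023 V.
Error = V_in − V_code = 2.4448773 − (2.4448999023) = −22.6 µV.

−22.6 µV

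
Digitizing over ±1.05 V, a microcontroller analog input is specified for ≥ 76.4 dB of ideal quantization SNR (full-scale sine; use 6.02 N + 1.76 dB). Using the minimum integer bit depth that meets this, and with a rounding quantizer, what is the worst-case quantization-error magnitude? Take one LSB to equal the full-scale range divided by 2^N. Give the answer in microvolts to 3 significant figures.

Span: 1.05 V − (-1.05 V) = 2.1 V.
Solving 6.02 N ≥ 76.4 − 1.76: N ≥ 12.399. Round up → N = 13.
LSB = 2.1 V ÷ 2^13 = 2.1/8192 V = 256.35 µV.
Half an LSB is 128 µV.

128 µV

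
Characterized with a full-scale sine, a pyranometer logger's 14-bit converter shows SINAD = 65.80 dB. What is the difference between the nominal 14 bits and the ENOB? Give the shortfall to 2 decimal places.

3.36 bits

N_eff = (65.80 − 1.76)/6.02 = 10.6379 bits.
Shortfall = 14 − 10.6379 = 3.3621 bits.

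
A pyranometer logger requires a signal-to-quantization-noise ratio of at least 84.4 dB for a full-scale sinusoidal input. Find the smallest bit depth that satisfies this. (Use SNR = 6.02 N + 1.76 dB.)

14 bits

Solving 6.02 N ≥ 84.4 − 1.76: N ≥ 13.728. Round up → N = 14.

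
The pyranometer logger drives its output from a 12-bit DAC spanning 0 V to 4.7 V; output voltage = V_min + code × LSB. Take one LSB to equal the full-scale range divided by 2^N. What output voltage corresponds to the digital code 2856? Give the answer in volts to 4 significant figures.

3.277 V

Span = 4.7 V. LSB = 4.7 V / 2^12.
V_out = V_min + code × LSB = 0 V + 2856 × 4.7 V / 4096
      = 0 + 3.27715 = 3.27715 V.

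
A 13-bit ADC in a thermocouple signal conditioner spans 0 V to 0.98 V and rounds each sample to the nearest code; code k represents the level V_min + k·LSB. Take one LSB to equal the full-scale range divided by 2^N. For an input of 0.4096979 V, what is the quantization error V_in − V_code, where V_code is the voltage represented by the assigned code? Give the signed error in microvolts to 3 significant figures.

Range is 0.98 V. LSB = 0.98 V / 2^13 ≈ 119.6 µV.
Position in LSBs: (0.4096979 − (0)) × 8192/0.98 = 3424.7400; rounding gives k = 3425.
V_code = V_min + k × range/2^13 = 0 + 3425 × 0.98/8192 = 0.4097290039 V.
e = 0.4096979 − (0.4097290039) = −31.1 µV.

−31.1 µV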